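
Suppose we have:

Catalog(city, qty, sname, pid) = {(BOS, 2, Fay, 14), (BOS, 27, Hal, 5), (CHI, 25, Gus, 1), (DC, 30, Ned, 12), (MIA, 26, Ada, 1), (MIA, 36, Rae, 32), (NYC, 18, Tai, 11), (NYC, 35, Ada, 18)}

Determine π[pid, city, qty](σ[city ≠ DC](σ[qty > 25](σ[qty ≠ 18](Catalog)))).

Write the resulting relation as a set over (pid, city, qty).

{(1, MIA, 26), (18, NYC, 35), (32, MIA, 36), (5, BOS, 27)}

σ[qty ≠ 18]: keep tuples satisfying qty ≠ 18 → {(BOS, 2, Fay, 14), (BOS, 27, Hal, 5), (CHI, 25, Gus, 1), (DC, 30, Ned, 12), (MIA, 26, Ada, 1), (MIA, 36, Rae, 32), (NYC, 35, Ada, 18)}
σ[qty > 25]: keep tuples satisfying qty > 25 → {(BOS, 27, Hal, 5), (DC, 30, Ned, 12), (MIA, 26, Ada, 1), (MIA, 36, Rae, 32), (NYC, 35, Ada, 18)}
σ[city ≠ DC]: keep tuples satisfying city ≠ DC → {(BOS, 27, Hal, 5), (MIA, 26, Ada, 1), (MIA, 36, Rae, 32), (NYC, 35, Ada, 18)}
π_{pid, city, qty} gives {(1, MIA, 26), (18, NYC, 35), (32, MIA, 36), (5, BOS, 27)}.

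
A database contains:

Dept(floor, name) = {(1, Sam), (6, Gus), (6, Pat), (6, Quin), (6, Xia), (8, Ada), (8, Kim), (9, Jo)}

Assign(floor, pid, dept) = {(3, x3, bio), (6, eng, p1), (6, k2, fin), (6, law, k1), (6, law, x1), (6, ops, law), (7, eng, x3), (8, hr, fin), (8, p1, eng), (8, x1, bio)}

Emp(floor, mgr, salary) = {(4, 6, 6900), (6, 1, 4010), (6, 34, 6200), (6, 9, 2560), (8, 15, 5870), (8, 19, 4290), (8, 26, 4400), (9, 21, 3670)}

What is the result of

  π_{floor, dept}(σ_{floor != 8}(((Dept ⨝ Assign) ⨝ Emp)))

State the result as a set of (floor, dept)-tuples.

{(6, fin), (6, k1), (6, law), (6, p1), (6, x1)}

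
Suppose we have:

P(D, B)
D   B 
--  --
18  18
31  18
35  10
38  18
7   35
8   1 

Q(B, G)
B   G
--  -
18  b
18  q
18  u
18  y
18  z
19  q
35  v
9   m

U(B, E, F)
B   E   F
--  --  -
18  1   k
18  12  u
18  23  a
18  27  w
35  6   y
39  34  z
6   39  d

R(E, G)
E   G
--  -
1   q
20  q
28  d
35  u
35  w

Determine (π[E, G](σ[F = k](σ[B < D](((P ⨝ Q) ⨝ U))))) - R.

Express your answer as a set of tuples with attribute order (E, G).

{(1, b), (1, u), (1, y), (1, z)}

P ⋈ Q (natural join on B): {(18, 18, b), (18, 18, q), (18, 18, u), (18, 18, y), (18, 18, z), (31, 18, b), (31, 18, q), (31, 18, u), (31, 18, y), (31, 18, z), (38, 18, b), (38, 18, q), (38, 18, u), (38, 18, y), (38, 18, z), (7, 35, v)}
(P ⨝ Q) ⋈ U (natural join on B): {(18, 18, b, 1, k), (18, 18, b, 12, u), (18, 18, b, 23, a), (18, 18, b, 27, w), (18, 18, q, 1, k), (18, 18, q, 12, u), (18, 18, q, 23, a), (18, 18, q, 27, w), (18, 18, u, 1, k), (18, 18, u, 12, u), (18, 18, u, 23, a), (18, 18, u, 27, w), (18, 18, y, 1, k), (18, 18, y, 12, u), (18, 18, y, 23, a), (18, 18, y, 27, w), (18, 18, z, 1, k), (18, 18, z, 12, u), (18, 18, z, 23, a), (18, 18, z, 27, w), (31, 18, b, 1, k), (31, 18, b, 12, u), (31, 18, b, 23, a), (31, 18, b, 27, w), (31, 18, q, 1, k), (31, 18, q, 12, u), (31, 18, q, 23, a), (31, 18, q, 27, w), (31, 18, u, 1, k), (31, 18, u, 12, u), (31, 18, u, 23, a), (31, 18, u, 27, w), (31, 18, y, 1, k), (31, 18, y, 12, u), (31, 18, y, 23, a), (31, 18, y, 27, w), (31, 18, z, 1, k), (31, 18, z, 12, u), (31, 18, z, 23, a), (31, 18, z, 27, w), (38, 18, b, 1, k), (38, 18, b, 12, u), (38, 18, b, 23, a), (38, 18, b, 27, w), (38, 18, q, 1, k), (38, 18, q, 12, u), (38, 18, q, 23, a), (38, 18, q, 27, w), (38, 18, u, 1, k), (38, 18, u, 12, u), (38, 18, u, 23, a), (38, 18, u, 27, w), (38, 18, y, 1, k), (38, 18, y, 12, u), (38, 18, y, 23, a), (38, 18, y, 27, w), (38, 18, z, 1, k), (38, 18, z, 12, u), (38, 18, z, 23, a), (38, 18, z, 27, w), (7, 35, v, 6, y)}
Filtering on B < D leaves {(31, 18, b, 1, k), (31, 18, b, 12, u), (31, 18, b, 23, a), (31, 18, b, 27, w), (31, 18, q, 1, k), (31, 18, q, 12, u), (31, 18, q, 23, a), (31, 18, q, 27, w), (31, 18, u, 1, k), (31, 18, u, 12, u), (31, 18, u, 23, a), (31, 18, u, 27, w), (31, 18, y, 1, k), (31, 18, y, 12, u), (31, 18, y, 23, a), (31, 18, y, 27, w), (31, 18, z, 1, k), (31, 18, z, 12, u), (31, 18, z, 23, a), (31, 18, z, 27, w), (38, 18, b, 1, k), (38, 18, b, 12, u), (38, 18, b, 23, a), (38, 18, b, 27, w), (38, 18, q, 1, k), (38, 18, q, 12, u), (38, 18, q, 23, a), (38, 18, q, 27, w), (38, 18, u, 1, k), (38, 18, u, 12, u), (38, 18, u, 23, a), (38, 18, u, 27, w), (38, 18, y, 1, k), (38, 18, y, 12, u), (38, 18, y, 23, a), (38, 18, y, 27, w), (38, 18, z, 1, k), (38, 18, z, 12, u), (38, 18, z, 23, a), (38, 18, z, 27, w)}.
Filtering on F = k leaves {(31, 18, b, 1, k), (31, 18, q, 1, k), (31, 18, u, 1, k), (31, 18, y, 1, k), (31, 18, z, 1, k), (38, 18, b, 1, k), (38, 18, q, 1, k), (38, 18, u, 1, k), (38, 18, y, 1, k), (38, 18, z, 1, k)}.
Keep only column(s) E, G (5 duplicate(s) eliminated): {(1, b), (1, q), (1, u), (1, y), (1, z)}
Set difference of the two operands is {(1, b), (1, u), (1, y), (1, z)}.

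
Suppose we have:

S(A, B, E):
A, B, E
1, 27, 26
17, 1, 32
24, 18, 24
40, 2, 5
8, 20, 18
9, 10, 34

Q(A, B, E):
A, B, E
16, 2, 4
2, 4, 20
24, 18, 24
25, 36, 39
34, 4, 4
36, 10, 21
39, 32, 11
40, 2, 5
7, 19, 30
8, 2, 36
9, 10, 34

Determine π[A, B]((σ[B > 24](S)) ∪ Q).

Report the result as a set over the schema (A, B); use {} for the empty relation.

Selection B > 24: {(1, 27, 26)}
Set union of the two operands is {(1, 27, 26), (16, 2, 4), (2, 4, 20), (24, 18, 24), (25, 36, 39), (34, 4, 4), (36, 10, 21), (39, 32, 11), (40, 2, 5), (7, 19, 30), (8, 2, 36), (9, 10, 34)}.
π[A, B]: project onto (A, B) → {(1, 27), (16, 2), (2, 4), (24, 18), (25, 36), (34, 4), (36, 10), (39, 32), (40, 2), (7, 19), (8, 2), (9, 10)}

{(1, 27), (16, 2), (2, 4), (24, 18), (25, 36), (34, 4), (36, 10), (39, 32), (40, 2), (7, 19), (8, 2), (9, 10)}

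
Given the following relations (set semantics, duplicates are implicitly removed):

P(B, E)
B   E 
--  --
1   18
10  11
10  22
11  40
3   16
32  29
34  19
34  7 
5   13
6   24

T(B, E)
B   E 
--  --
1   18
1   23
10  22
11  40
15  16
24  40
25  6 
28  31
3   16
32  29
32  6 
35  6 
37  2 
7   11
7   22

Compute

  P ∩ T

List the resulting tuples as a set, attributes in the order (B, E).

{(1, 18), (10, 22), (11, 40), (3, 16), (32, 29)}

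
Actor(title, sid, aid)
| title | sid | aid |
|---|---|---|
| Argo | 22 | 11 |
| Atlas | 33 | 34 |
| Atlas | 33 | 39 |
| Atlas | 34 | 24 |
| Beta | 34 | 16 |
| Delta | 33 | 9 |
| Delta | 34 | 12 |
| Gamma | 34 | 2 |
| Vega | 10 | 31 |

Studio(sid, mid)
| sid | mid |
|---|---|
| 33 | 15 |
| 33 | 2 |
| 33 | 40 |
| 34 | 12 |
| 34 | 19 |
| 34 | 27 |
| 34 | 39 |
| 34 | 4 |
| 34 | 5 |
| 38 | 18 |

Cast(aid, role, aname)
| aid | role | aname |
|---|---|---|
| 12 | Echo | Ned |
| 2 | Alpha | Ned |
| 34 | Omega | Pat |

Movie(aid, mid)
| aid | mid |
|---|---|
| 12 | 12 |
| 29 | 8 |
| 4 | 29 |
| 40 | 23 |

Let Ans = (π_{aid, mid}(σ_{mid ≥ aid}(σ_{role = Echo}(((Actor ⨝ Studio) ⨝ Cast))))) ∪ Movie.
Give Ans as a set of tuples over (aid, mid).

{(12, 12), (12, 19), (12, 27), (12, 39), (29, 8), (4, 29), (40, 23)}

Natural join on sid: {(Atlas, 33, 34, 15), (Atlas, 33, 34, 2), (Atlas, 33, 34, 40), (Atlas, 33, 39, 15), (Atlas, 33, 39, 2), (Atlas, 33, 39, 40), (Atlas, 34, 24, 12), (Atlas, 34, 24, 19), (Atlas, 34, 24, 27), (Atlas, 34, 24, 39), (Atlas, 34, 24, 4), (Atlas, 34, 24, 5), (Beta, 34, 16, 12), (Beta, 34, 16, 19), (Beta, 34, 16, 27), (Beta, 34, 16, 39), (Beta, 34, 16, 4), (Beta, 34, 16, 5), (Delta, 33, 9, 15), (Delta, 33, 9, 2), (Delta, 33, 9, 40), (Delta, 34, 12, 12), (Delta, 34, 12, 19), (Delta, 34, 12, 27), (Delta, 34, 12, 39), (Delta, 34, 12, 4), (Delta, 34, 12, 5), (Gamma, 34, 2, 12), (Gamma, 34, 2, 19), (Gamma, 34, 2, 27), (Gamma, 34, 2, 39), (Gamma, 34, 2, 4), (Gamma, 34, 2, 5)}
Natural join on aid: {(Atlas, 33, 34, 15, Omega, Pat), (Atlas, 33, 34, 2, Omega, Pat), (Atlas, 33, 34, 40, Omega, Pat), (Delta, 34, 12, 12, Echo, Ned), (Delta, 34, 12, 19, Echo, Ned), (Delta, 34, 12, 27, Echo, Ned), (Delta, 34, 12, 39, Echo, Ned), (Delta, 34, 12, 4, Echo, Ned), (Delta, 34, 12, 5, Echo, Ned), (Gamma, 34, 2, 12, Alpha, Ned), (Gamma, 34, 2, 19, Alpha, Ned), (Gamma, 34, 2, 27, Alpha, Ned), (Gamma, 34, 2, 39, Alpha, Ned), (Gamma, 34, 2, 4, Alpha, Ned), (Gamma, 34, 2, 5, Alpha, Ned)}
Selection role = Echo: {(Delta, 34, 12, 12, Echo, Ned), (Delta, 34, 12, 19, Echo, Ned), (Delta, 34, 12, 27, Echo, Ned), (Delta, 34, 12, 39, Echo, Ned), (Delta, 34, 12, 4, Echo, Ned), (Delta, 34, 12, 5, Echo, Ned)}
Selection mid ≥ aid: {(Delta, 34, 12, 12, Echo, Ned), (Delta, 34, 12, 19, Echo, Ned), (Delta, 34, 12, 27, Echo, Ned), (Delta, 34, 12, 39, Echo, Ned)}
π[aid, mid]: project onto (aid, mid) → {(12, 12), (12, 19), (12, 27), (12, 39)}
Taking the union: {(12, 12), (12, 19), (12, 27), (12, 39), (29, 8), (4, 29), (40, 23)}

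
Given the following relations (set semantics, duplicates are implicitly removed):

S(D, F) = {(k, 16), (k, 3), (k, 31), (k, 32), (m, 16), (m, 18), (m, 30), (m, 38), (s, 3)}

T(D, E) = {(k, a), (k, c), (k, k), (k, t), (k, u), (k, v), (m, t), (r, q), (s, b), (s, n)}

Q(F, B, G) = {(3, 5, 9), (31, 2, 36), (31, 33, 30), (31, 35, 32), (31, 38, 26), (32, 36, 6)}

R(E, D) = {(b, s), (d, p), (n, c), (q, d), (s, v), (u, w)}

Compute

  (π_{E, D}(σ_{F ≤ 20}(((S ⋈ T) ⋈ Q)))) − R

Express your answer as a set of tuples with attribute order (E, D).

{(a, k), (c, k), (k, k), (n, s), (t, k), (u, k), (v, k)}

Joining S and T on D yields {(k, 16, a), (k, 16, c), (k, 16, k), (k, 16, t), (k, 16, u), (k, 16, v), (k, 3, a), (k, 3, c), (k, 3, k), (k, 3, t), (k, 3, u), (k, 3, v), (k, 31, a), (k, 31, c), (k, 31, k), (k, 31, t), (k, 31, u), (k, 31, v), (k, 32, a), (k, 32, c), (k, 32, k), (k, 32, t), (k, 32, u), (k, 32, v), (m, 16, t), (m, 18, t), (m, 30, t), (m, 38, t), (s, 3, b), (s, 3, n)}.
Joining (S ⋈ T) and Q on F yields {(k, 3, a, 5, 9), (k, 3, c, 5, 9), (k, 3, k, 5, 9), (k, 3, t, 5, 9), (k, 3, u, 5, 9), (k, 3, v, 5, 9), (k, 31, a, 2, 36), (k, 31, a, 33, 30), (k, 31, a, 35, 32), (k, 31, a, 38, 26), (k, 31, c, 2, 36), (k, 31, c, 33, 30), (k, 31, c, 35, 32), (k, 31, c, 38, 26), (k, 31, k, 2, 36), (k, 31, k, 33, 30), (k, 31, k, 35, 32), (k, 31, k, 38, 26), (k, 31, t, 2, 36), (k, 31, t, 33, 30), (k, 31, t, 35, 32), (k, 31, t, 38, 26), (k, 31, u, 2, 36), (k, 31, u, 33, 30), (k, 31, u, 35, 32), (k, 31, u, 38, 26), (k, 31, v, 2, 36), (k, 31, v, 33, 30), (k, 31, v, 35, 32), (k, 31, v, 38, 26), (k, 32, a, 36, 6), (k, 32, c, 36, 6), (k, 32, k, 36, 6), (k, 32, t, 36, 6), (k, 32, u, 36, 6), (k, 32, v, 36, 6), (s, 3, b, 5, 9), (s, 3, n, 5, 9)}.
Apply σ_{F ≤ 20}; surviving tuples: {(k, 3, a, 5, 9), (k, 3, c, 5, 9), (k, 3, k, 5, 9), (k, 3, t, 5, 9), (k, 3, u, 5, 9), (k, 3, v, 5, 9), (s, 3, b, 5, 9), (s, 3, n, 5, 9)}
π_{E, D} gives {(a, k), (b, s), (c, k), (k, k), (n, s), (t, k), (u, k), (v, k)}.
Difference: {(a, k), (b, s), (c, k), (k, k), (n, s), (t, k), (u, k), (v, k)} with {(b, s), (d, p), (n, c), (q, d), (s, v), (u, w)} → {(a, k), (c, k), (k, k), (n, s), (t, k), (u, k), (v, k)}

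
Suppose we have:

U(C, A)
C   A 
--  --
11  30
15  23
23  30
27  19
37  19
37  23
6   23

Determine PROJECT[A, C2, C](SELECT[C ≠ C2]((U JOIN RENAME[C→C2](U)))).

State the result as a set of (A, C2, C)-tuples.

{(19, 27, 37), (19, 37, 27), (23, 15, 37), (23, 15, 6), (23, 37, 15), (23, 37, 6), (23, 6, 15), (23, 6, 37), (30, 11, 23), (30, 23, 11)}

ρ[C→C2]: schema becomes (C2, A); tuples unchanged.
Natural join on A: {(11, 30, 11), (11, 30, 23), (15, 23, 15), (15, 23, 37), (15, 23, 6), (23, 30, 11), (23, 30, 23), (27, 19, 27), (27, 19, 37), (37, 19, 27), (37, 19, 37), (37, 23, 15), (37, 23, 37), (37, 23, 6), (6, 23, 15), (6, 23, 37), (6, 23, 6)}
Selection C ≠ C2: {(11, 30, 23), (15, 23, 37), (15, 23, 6), (23, 30, 11), (27, 19, 37), (37, 19, 27), (37, 23, 15), (37, 23, 6), (6, 23, 15), (6, 23, 37)}
Projecting to A, C2, C: {(19, 27, 37), (19, 37, 27), (23, 15, 37), (23, 15, 6), (23, 37, 15), (23, 37, 6), (23, 6, 15), (23, 6, 37), (30, 11, 23), (30, 23, 11)}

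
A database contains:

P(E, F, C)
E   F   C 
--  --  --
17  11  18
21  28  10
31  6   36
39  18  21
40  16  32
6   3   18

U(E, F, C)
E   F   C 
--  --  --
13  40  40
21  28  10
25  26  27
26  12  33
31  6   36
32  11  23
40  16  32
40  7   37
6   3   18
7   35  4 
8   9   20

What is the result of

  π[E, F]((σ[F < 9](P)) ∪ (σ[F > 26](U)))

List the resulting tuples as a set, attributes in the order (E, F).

Selection F < 9: {(31, 6, 36), (6, 3, 18)}
Selection F > 26: {(13, 40, 40), (21, 28, 10), (7, 35, 4)}
Set union of the two operands is {(13, 40, 40), (21, 28, 10), (31, 6, 36), (6, 3, 18), (7, 35, 4)}.
Projecting to E, F: {(13, 40), (21, 28), (31, 6), (6, 3), (7, 35)}

{(13, 40), (21, 28), (31, 6), (6, 3), (7, 35)}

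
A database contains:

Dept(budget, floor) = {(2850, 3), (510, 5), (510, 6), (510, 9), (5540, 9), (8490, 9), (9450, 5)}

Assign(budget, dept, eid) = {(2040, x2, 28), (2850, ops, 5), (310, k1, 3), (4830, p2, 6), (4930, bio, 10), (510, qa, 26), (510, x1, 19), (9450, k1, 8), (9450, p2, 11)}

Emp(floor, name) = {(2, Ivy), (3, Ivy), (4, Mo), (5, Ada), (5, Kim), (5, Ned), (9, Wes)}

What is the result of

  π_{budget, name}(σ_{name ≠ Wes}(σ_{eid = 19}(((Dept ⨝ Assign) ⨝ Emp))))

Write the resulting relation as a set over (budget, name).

Natural join on budget: {(2850, 3, ops, 5), (510, 5, qa, 26), (510, 5, x1, 19), (510, 6, qa, 26), (510, 6, x1, 19), (510, 9, qa, 26), (510, 9, x1, 19), (9450, 5, k1, 8), (9450, 5, p2, 11)}
Natural join on floor: {(2850, 3, ops, 5, Ivy), (510, 5, qa, 26, Ada), (510, 5, qa, 26, Kim), (510, 5, qa, 26, Ned), (510, 5, x1, 19, Ada), (510, 5, x1, 19, Kim), (510, 5, x1, 19, Ned), (510, 9, qa, 26, Wes), (510, 9, x1, 19, Wes), (9450, 5, k1, 8, Ada), (9450, 5, k1, 8, Kim), (9450, 5, k1, 8, Ned), (9450, 5, p2, 11, Ada), (9450, 5, p2, 11, Kim), (9450, 5, p2, 11, Ned)}
Apply σ_{eid = 19}; surviving tuples: {(510, 5, x1, 19, Ada), (510, 5, x1, 19, Kim), (510, 5, x1, 19, Ned), (510, 9, x1, 19, Wes)}
Apply σ_{name ≠ Wes}; surviving tuples: {(510, 5, x1, 19, Ada), (510, 5, x1, 19, Kim), (510, 5, x1, 19, Ned)}
π[budget, name]: project onto (budget, name) → {(510, Ada), (510, Kim), (510, Ned)}

{(510, Ada), (510, Kim), (510, Ned)}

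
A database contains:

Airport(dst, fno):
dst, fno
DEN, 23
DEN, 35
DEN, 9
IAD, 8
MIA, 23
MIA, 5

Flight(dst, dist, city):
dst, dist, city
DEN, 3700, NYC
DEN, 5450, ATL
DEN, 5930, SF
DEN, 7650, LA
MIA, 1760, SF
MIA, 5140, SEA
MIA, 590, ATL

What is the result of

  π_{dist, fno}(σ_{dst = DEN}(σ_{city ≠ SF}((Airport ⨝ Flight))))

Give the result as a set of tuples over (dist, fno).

Airport ⋈ Flight (natural join on dst): {(DEN, 23, 3700, NYC), (DEN, 23, 5450, ATL), (DEN, 23, 5930, SF), (DEN, 23, 7650, LA), (DEN, 35, 3700, NYC), (DEN, 35, 5450, ATL), (DEN, 35, 5930, SF), (DEN, 35, 7650, LA), (DEN, 9, 3700, NYC), (DEN, 9, 5450, ATL), (DEN, 9, 5930, SF), (DEN, 9, 7650, LA), (MIA, 23, 1760, SF), (MIA, 23, 5140, SEA), (MIA, 23, 590, ATL), (MIA, 5, 1760, SF), (MIA, 5, 5140, SEA), (MIA, 5, 590, ATL)}
σ[city ≠ SF]: keep tuples satisfying city ≠ SF → {(DEN, 23, 3700, NYC), (DEN, 23, 5450, ATL), (DEN, 23, 7650, LA), (DEN, 35, 3700, NYC), (DEN, 35, 5450, ATL), (DEN, 35, 7650, LA), (DEN, 9, 3700, NYC), (DEN, 9, 5450, ATL), (DEN, 9, 7650, LA), (MIA, 23, 5140, SEA), (MIA, 23, 590, ATL), (MIA, 5, 5140, SEA), (MIA, 5, 590, ATL)}
σ[dst = DEN]: keep tuples satisfying dst = DEN → {(DEN, 23, 3700, NYC), (DEN, 23, 5450, ATL), (DEN, 23, 7650, LA), (DEN, 35, 3700, NYC), (DEN, 35, 5450, ATL), (DEN, 35, 7650, LA), (DEN, 9, 3700, NYC), (DEN, 9, 5450, ATL), (DEN, 9, 7650, LA)}
π_{dist, fno} gives {(3700, 23), (3700, 35), (3700, 9), (5450, 23), (5450, 35), (5450, 9), (7650, 23), (7650, 35), (7650, 9)}.

{(3700, 23), (3700, 35), (3700, 9), (5450, 23), (5450, 35), (5450, 9), (7650, 23), (7650, 35), (7650, 9)}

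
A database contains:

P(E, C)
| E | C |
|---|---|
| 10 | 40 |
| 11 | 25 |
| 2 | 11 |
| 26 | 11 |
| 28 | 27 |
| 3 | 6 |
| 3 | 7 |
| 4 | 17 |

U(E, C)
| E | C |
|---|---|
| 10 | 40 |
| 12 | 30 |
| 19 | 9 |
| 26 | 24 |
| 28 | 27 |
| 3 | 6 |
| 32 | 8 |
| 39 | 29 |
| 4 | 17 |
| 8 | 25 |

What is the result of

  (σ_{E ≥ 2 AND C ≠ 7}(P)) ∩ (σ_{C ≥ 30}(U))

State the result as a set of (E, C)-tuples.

σ[E ≥ 2 AND C ≠ 7]: keep tuples satisfying E ≥ 2 AND C ≠ 7 → {(10, 40), (11, 25), (2, 11), (26, 11), (28, 27), (3, 6), (4, 17)}
σ[C ≥ 30]: keep tuples satisfying C ≥ 30 → {(10, 40), (12, 30)}
Intersection: {(10, 40), (11, 25), (2, 11), (26, 11), (28, 27), (3, 6), (4, 17)} with {(10, 40), (12, 30)} → {(10, 40)}

{(10, 40)}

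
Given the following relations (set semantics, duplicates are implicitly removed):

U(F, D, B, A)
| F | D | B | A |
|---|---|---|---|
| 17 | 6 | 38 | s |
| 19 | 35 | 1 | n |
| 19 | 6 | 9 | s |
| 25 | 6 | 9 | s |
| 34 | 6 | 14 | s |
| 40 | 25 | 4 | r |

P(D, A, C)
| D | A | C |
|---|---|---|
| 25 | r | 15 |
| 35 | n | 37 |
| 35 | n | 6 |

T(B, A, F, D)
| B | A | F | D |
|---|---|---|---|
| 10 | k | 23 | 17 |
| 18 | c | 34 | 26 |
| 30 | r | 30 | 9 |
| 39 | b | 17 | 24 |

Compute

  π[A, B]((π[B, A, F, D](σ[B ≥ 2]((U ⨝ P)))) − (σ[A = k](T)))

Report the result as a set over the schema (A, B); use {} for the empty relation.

{(r, 4)}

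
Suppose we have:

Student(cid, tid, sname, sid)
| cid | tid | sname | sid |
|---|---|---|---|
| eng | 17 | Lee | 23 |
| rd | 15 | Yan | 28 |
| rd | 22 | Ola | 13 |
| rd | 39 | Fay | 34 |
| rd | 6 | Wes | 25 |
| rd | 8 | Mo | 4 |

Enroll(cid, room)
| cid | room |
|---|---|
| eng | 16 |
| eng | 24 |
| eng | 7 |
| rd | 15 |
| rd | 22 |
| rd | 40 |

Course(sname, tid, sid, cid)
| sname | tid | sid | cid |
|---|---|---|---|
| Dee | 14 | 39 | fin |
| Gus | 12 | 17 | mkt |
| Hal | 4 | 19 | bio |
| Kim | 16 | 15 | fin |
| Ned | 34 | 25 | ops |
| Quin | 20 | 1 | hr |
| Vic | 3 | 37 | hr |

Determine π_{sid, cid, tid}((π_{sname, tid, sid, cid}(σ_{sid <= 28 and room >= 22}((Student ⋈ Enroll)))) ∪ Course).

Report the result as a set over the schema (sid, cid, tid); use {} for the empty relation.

{(1, hr, 20), (13, rd, 22), (15, fin, 16), (17, mkt, 12), (19, bio, 4), (23, eng, 17), (25, ops, 34), (25, rd, 6), (28, rd, 15), (37, hr, 3), (39, fin, 14), (4, rd, 8)}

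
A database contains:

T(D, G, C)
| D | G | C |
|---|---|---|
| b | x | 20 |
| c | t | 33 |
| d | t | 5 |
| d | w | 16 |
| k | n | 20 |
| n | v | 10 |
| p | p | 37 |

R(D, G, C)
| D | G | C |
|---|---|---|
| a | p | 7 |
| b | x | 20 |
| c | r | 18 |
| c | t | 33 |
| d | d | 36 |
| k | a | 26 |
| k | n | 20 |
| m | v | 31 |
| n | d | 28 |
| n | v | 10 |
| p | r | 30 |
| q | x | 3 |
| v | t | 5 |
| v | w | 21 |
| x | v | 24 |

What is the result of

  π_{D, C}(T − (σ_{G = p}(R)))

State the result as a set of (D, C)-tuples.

Selection G = p: {(a, p, 7)}
Difference: {(b, x, 20), (c, t, 33), (d, t, 5), (d, w, 16), (k, n, 20), (n, v, 10), (p, p, 37)} with {(a, p, 7)} → {(b, x, 20), (c, t, 33), (d, t, 5), (d, w, 16), (k, n, 20), (n, v, 10), (p, p, 37)}
Projecting to D, C: {(b, 20), (c, 33), (d, 16), (d, 5), (k, 20), (n, 10), (p, 37)}

{(b, 20), (c, 33), (d, 16), (d, 5), (k, 20), (n, 10), (p, 37)}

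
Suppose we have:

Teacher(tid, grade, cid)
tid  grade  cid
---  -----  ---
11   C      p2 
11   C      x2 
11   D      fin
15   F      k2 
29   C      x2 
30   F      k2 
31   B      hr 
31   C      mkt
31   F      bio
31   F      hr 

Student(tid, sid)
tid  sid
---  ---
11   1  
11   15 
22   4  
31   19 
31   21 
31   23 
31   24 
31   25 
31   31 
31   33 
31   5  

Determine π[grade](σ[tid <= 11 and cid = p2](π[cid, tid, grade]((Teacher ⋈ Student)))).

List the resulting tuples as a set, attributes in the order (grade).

Natural join on tid: {(11, C, p2, 1), (11, C, p2, 15), (11, C, x2, 1), (11, C, x2, 15), (11, D, fin, 1), (11, D, fin, 15), (31, B, hr, 19), (31, B, hr, 21), (31, B, hr, 23), (31, B, hr, 24), (31, B, hr, 25), (31, B, hr, 31), (31, B, hr, 33), (31, B, hr, 5), (31, C, mkt, 19), (31, C, mkt, 21), (31, C, mkt, 23), (31, C, mkt, 24), (31, C, mkt, 25), (31, C, mkt, 31), (31, C, mkt, 33), (31, C, mkt, 5), (31, F, bio, 19), (31, F, bio, 21), (31, F, bio, 23), (31, F, bio, 24), (31, F, bio, 25), (31, F, bio, 31), (31, F, bio, 33), (31, F, bio, 5), (31, F, hr, 19), (31, F, hr, 21), (31, F, hr, 23), (31, F, hr, 24), (31, F, hr, 25), (31, F, hr, 31), (31, F, hr, 33), (31, F, hr, 5)}
Projecting to cid, tid, grade (31 duplicate(s) eliminated): {(bio, 31, F), (fin, 11, D), (hr, 31, B), (hr, 31, F), (mkt, 31, C), (p2, 11, C), (x2, 11, C)}
Selection tid <= 11 and cid = p2: {(p2, 11, C)}
Projecting to grade: {C}

{C}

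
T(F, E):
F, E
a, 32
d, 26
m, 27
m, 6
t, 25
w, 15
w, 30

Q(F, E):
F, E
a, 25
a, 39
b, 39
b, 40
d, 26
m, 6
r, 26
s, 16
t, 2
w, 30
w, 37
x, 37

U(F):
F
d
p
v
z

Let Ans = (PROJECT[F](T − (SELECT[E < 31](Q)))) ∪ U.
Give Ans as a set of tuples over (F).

{a, d, m, p, t, v, w, z}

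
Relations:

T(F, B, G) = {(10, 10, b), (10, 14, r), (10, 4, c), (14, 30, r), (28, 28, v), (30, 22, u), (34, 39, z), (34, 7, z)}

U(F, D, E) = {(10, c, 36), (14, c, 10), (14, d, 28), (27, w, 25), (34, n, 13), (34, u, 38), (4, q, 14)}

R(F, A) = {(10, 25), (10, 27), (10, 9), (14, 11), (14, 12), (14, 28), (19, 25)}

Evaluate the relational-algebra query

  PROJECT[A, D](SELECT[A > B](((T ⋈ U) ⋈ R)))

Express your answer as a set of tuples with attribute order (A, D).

Joining T and U on F yields {(10, 10, b, c, 36), (10, 14, r, c, 36), (10, 4, c, c, 36), (14, 30, r, c, 10), (14, 30, r, d, 28), (34, 39, z, n, 13), (34, 39, z, u, 38), (34, 7, z, n, 13), (34, 7, z, u, 38)}.
Joining (T ⋈ U) and R on F yields {(10, 10, b, c, 36, 25), (10, 10, b, c, 36, 27), (10, 10, b, c, 36, 9), (10, 14, r, c, 36, 25), (10, 14, r, c, 36, 27), (10, 14, r, c, 36, 9), (10, 4, c, c, 36, 25), (10, 4, c, c, 36, 27), (10, 4, c, c, 36, 9), (14, 30, r, c, 10, 11), (14, 30, r, c, 10, 12), (14, 30, r, c, 10, 28), (14, 30, r, d, 28, 11), (14, 30, r, d, 28, 12), (14, 30, r, d, 28, 28)}.
Filtering on A > B leaves {(10, 10, b, c, 36, 25), (10, 10, b, c, 36, 27), (10, 14, r, c, 36, 25), (10, 14, r, c, 36, 27), (10, 4, c, c, 36, 25), (10, 4, c, c, 36, 27), (10, 4, c, c, 36, 9)}.
π_{A, D} gives {(25, c), (27, c), (9, c)} (4 duplicate(s) eliminated).

{(25, c), (27, c), (9, c)}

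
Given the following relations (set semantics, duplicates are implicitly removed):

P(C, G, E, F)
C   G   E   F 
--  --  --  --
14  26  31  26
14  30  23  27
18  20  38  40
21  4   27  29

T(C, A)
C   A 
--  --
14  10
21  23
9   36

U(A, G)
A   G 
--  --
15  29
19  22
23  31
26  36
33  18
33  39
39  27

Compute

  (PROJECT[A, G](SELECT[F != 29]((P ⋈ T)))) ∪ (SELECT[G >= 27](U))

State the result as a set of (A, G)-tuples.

P ⋈ T (natural join on C): {(14, 26, 31, 26, 10), (14, 30, 23, 27, 10), (21, 4, 27, 29, 23)}
Apply σ_{F != 29}; surviving tuples: {(14, 26, 31, 26, 10), (14, 30, 23, 27, 10)}
π_{A, G} gives {(10, 26), (10, 30)}.
Apply σ_{G >= 27}; surviving tuples: {(15, 29), (23, 31), (26, 36), (33, 39), (39, 27)}
Set union of the two operands is {(10, 26), (10, 30), (15, 29), (23, 31), (26, 36), (33, 39), (39, 27)}.

{(10, 26), (10, 30), (15, 29), (23, 31), (26, 36), (33, 39), (39, 27)}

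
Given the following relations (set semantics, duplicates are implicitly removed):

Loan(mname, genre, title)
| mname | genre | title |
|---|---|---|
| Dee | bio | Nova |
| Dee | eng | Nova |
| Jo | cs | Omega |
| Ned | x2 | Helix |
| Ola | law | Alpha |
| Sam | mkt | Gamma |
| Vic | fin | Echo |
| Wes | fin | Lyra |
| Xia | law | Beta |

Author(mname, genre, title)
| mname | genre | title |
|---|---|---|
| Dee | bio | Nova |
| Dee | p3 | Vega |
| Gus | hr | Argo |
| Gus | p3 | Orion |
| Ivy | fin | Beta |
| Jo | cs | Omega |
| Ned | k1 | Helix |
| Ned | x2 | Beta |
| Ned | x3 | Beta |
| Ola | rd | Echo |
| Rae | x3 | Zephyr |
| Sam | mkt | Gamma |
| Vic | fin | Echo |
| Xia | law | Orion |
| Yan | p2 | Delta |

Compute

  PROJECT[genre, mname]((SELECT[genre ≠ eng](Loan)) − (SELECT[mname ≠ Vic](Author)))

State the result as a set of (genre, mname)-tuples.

Apply σ_{genre ≠ eng}; surviving tuples: {(Dee, bio, Nova), (Jo, cs, Omega), (Ned, x2, Helix), (Ola, law, Alpha), (Sam, mkt, Gamma), (Vic, fin, Echo), (Wes, fin, Lyra), (Xia, law, Beta)}
Apply σ_{mname ≠ Vic}; surviving tuples: {(Dee, bio, Nova), (Dee, p3, Vega), (Gus, hr, Argo), (Gus, p3, Orion), (Ivy, fin, Beta), (Jo, cs, Omega), (Ned, k1, Helix), (Ned, x2, Beta), (Ned, x3, Beta), (Ola, rd, Echo), (Rae, x3, Zephyr), (Sam, mkt, Gamma), (Xia, law, Orion), (Yan, p2, Delta)}
Taking the difference: {(Ned, x2, Helix), (Ola, law, Alpha), (Vic, fin, Echo), (Wes, fin, Lyra), (Xia, law, Beta)}
π_{genre, mname} gives {(fin, Vic), (fin, Wes), (law, Ola), (law, Xia), (x2, Ned)}.

{(fin, Vic), (fin, Wes), (law, Ola), (law, Xia), (x2, Ned)}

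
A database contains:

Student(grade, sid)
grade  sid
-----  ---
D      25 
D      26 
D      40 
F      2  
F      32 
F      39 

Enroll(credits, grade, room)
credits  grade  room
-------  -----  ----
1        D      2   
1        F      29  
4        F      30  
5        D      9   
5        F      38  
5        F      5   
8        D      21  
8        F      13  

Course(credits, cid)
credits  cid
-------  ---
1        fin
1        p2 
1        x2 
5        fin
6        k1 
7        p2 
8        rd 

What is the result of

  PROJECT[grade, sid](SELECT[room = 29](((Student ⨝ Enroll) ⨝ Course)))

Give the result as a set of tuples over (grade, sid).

Joining Student and Enroll on grade yields {(D, 25, 1, 2), (D, 25, 5, 9), (D, 25, 8, 21), (D, 26, 1, 2), (D, 26, 5, 9), (D, 26, 8, 21), (D, 40, 1, 2), (D, 40, 5, 9), (D, 40, 8, 21), (F, 2, 1, 29), (F, 2, 4, 30), (F, 2, 5, 38), (F, 2, 5, 5), (F, 2, 8, 13), (F, 32, 1, 29), (F, 32, 4, 30), (F, 32, 5, 38), (F, 32, 5, 5), (F, 32, 8, 13), (F, 39, 1, 29), (F, 39, 4, 30), (F, 39, 5, 38), (F, 39, 5, 5), (F, 39, 8, 13)}.
Joining (Student ⨝ Enroll) and Course on credits yields {(D, 25, 1, 2, fin), (D, 25, 1, 2, p2), (D, 25, 1, 2, x2), (D, 25, 5, 9, fin), (D, 25, 8, 21, rd), (D, 26, 1, 2, fin), (D, 26, 1, 2, p2), (D, 26, 1, 2, x2), (D, 26, 5, 9, fin), (D, 26, 8, 21, rd), (D, 40, 1, 2, fin), (D, 40, 1, 2, p2), (D, 40, 1, 2, x2), (D, 40, 5, 9, fin), (D, 40, 8, 21, rd), (F, 2, 1, 29, fin), (F, 2, 1, 29, p2), (F, 2, 1, 29, x2), (F, 2, 5, 38, fin), (F, 2, 5, 5, fin), (F, 2, 8, 13, rd), (F, 32, 1, 29, fin), (F, 32, 1, 29, p2), (F, 32, 1, 29, x2), (F, 32, 5, 38, fin), (F, 32, 5, 5, fin), (F, 32, 8, 13, rd), (F, 39, 1, 29, fin), (F, 39, 1, 29, p2), (F, 39, 1, 29, x2), (F, 39, 5, 38, fin), (F, 39, 5, 5, fin), (F, 39, 8, 13, rd)}.
Apply σ_{room = 29}; surviving tuples: {(F, 2, 1, 29, fin), (F, 2, 1, 29, p2), (F, 2, 1, 29, x2), (F, 32, 1, 29, fin), (F, 32, 1, 29, p2), (F, 32, 1, 29, x2), (F, 39, 1, 29, fin), (F, 39, 1, 29, p2), (F, 39, 1, 29, x2)}
π_{grade, sid} gives {(F, 2), (F, 32), (F, 39)} (6 duplicate(s) eliminated).

{(F, 2), (F, 32), (F, 39)}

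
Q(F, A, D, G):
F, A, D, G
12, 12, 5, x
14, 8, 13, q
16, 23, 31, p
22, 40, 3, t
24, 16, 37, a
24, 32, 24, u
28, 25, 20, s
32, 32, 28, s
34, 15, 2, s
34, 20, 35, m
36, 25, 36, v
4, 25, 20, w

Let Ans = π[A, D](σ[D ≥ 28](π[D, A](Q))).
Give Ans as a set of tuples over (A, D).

{(16, 37), (20, 35), (23, 31), (25, 36), (32, 28)}

Projecting to D, A (1 duplicate(s) eliminated): {(13, 8), (2, 15), (20, 25), (24, 32), (28, 32), (3, 40), (31, 23), (35, 20), (36, 25), (37, 16), (5, 12)}
Apply σ_{D ≥ 28}; surviving tuples: {(28, 32), (31, 23), (35, 20), (36, 25), (37, 16)}
Projecting to A, D: {(16, 37), (20, 35), (23, 31), (25, 36), (32, 28)}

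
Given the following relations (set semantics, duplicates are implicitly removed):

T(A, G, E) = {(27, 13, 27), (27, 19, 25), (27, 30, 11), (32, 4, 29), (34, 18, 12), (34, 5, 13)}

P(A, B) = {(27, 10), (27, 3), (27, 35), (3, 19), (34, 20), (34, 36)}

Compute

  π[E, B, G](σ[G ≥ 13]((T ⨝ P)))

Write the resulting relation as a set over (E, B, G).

{(11, 10, 30), (11, 3, 30), (11, 35, 30), (12, 20, 18), (12, 36, 18), (25, 10, 19), (25, 3, 19), (25, 35, 19), (27, 10, 13), (27, 3, 13), (27, 35, 13)}

Natural join on A: {(27, 13, 27, 10), (27, 13, 27, 3), (27, 13, 27, 35), (27, 19, 25, 10), (27, 19, 25, 3), (27, 19, 25, 35), (27, 30, 11, 10), (27, 30, 11, 3), (27, 30, 11, 35), (34, 18, 12, 20), (34, 18, 12, 36), (34, 5, 13, 20), (34, 5, 13, 36)}
σ[G ≥ 13]: keep tuples satisfying G ≥ 13 → {(27, 13, 27, 10), (27, 13, 27, 3), (27, 13, 27, 35), (27, 19, 25, 10), (27, 19, 25, 3), (27, 19, 25, 35), (27, 30, 11, 10), (27, 30, 11, 3), (27, 30, 11, 35), (34, 18, 12, 20), (34, 18, 12, 36)}
π_{E, B, G} gives {(11, 10, 30), (11, 3, 30), (11, 35, 30), (12, 20, 18), (12, 36, 18), (25, 10, 19), (25, 3, 19), (25, 35, 19), (27, 10, 13), (27, 3, 13), (27, 35, 13)}.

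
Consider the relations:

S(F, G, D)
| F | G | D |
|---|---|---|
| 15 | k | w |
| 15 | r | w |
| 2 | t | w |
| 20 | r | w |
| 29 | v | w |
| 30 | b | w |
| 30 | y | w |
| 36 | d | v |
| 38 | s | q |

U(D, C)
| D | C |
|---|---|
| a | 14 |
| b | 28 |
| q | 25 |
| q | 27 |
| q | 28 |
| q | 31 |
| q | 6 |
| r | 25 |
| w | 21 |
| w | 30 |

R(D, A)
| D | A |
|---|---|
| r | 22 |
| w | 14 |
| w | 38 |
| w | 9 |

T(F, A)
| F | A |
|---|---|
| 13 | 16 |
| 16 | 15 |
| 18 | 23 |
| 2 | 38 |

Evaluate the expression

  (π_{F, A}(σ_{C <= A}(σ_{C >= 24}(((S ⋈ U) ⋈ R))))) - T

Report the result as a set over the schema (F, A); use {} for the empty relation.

Joining S and U on D yields {(15, k, w, 21), (15, k, w, 30), (15, r, w, 21), (15, r, w, 30), (2, t, w, 21), (2, t, w, 30), (20, r, w, 21), (20, r, w, 30), (29, v, w, 21), (29, v, w, 30), (30, b, w, 21), (30, b, w, 30), (30, y, w, 21), (30, y, w, 30), (38, s, q, 25), (38, s, q, 27), (38, s, q, 28), (38, s, q, 31), (38, s, q, 6)}.
Joining (S ⋈ U) and R on D yields {(15, k, w, 21, 14), (15, k, w, 21, 38), (15, k, w, 21, 9), (15, k, w, 30, 14), (15, k, w, 30, 38), (15, k, w, 30, 9), (15, r, w, 21, 14), (15, r, w, 21, 38), (15, r, w, 21, 9), (15, r, w, 30, 14), (15, r, w, 30, 38), (15, r, w, 30, 9), (2, t, w, 21, 14), (2, t, w, 21, 38), (2, t, w, 21, 9), (2, t, w, 30, 14), (2, t, w, 30, 38), (2, t, w, 30, 9), (20, r, w, 21, 14), (20, r, w, 21, 38), (20, r, w, 21, 9), (20, r, w, 30, 14), (20, r, w, 30, 38), (20, r, w, 30, 9), (29, v, w, 21, 14), (29, v, w, 21, 38), (29, v, w, 21, 9), (29, v, w, 30, 14), (29, v, w, 30, 38), (29, v, w, 30, 9), (30, b, w, 21, 14), (30, b, w, 21, 38), (30, b, w, 21, 9), (30, b, w, 30, 14), (30, b, w, 30, 38), (30, b, w, 30, 9), (30, y, w, 21, 14), (30, y, w, 21, 38), (30, y, w, 21, 9), (30, y, w, 30, 14), (30, y, w, 30, 38), (30, y, w, 30, 9)}.
Apply σ_{C >= 24}; surviving tuples: {(15, k, w, 30, 14), (15, k, w, 30, 38), (15, k, w, 30, 9), (15, r, w, 30, 14), (15, r, w, 30, 38), (15, r, w, 30, 9), (2, t, w, 30, 14), (2, t, w, 30, 38), (2, t, w, 30, 9), (20, r, w, 30, 14), (20, r, w, 30, 38), (20, r, w, 30, 9), (29, v, w, 30, 14), (29, v, w, 30, 38), (29, v, w, 30, 9), (30, b, w, 30, 14), (30, b, w, 30, 38), (30, b, w, 30, 9), (30, y, w, 30, 14), (30, y, w, 30, 38), (30, y, w, 30, 9)}
Apply σ_{C <= A}; surviving tuples: {(15, k, w, 30, 38), (15, r, w, 30, 38), (2, t, w, 30, 38), (20, r, w, 30, 38), (29, v, w, 30, 38), (30, b, w, 30, 38), (30, y, w, 30, 38)}
Keep only column(s) F, A (2 duplicate(s) eliminated): {(15, 38), (2, 38), (20, 38), (29, 38), (30, 38)}
Set difference of the two operands is {(15, 38), (20, 38), (29, 38), (30, 38)}.

{(15, 38), (20, 38), (29, 38), (30, 38)}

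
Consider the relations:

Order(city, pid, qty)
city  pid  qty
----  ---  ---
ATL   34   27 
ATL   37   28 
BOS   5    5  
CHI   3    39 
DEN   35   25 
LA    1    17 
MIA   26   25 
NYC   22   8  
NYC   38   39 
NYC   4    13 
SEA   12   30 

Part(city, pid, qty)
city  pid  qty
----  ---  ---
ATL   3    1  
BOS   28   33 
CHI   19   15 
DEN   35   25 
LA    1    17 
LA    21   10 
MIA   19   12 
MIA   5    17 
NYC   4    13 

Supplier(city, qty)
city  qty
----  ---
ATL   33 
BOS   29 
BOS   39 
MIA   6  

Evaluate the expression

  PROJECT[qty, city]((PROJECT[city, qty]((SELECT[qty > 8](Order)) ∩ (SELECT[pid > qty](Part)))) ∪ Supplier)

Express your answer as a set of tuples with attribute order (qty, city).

Selection qty > 8: {(ATL, 34, 27), (ATL, 37, 28), (CHI, 3, 39), (DEN, 35, 25), (LA, 1, 17), (MIA, 26, 25), (NYC, 38, 39), (NYC, 4, 13), (SEA, 12, 30)}
Selection pid > qty: {(ATL, 3, 1), (CHI, 19, 15), (DEN, 35, 25), (LA, 21, 10), (MIA, 19, 12)}
Set intersection of the two operands is {(DEN, 35, 25)}.
Keep only column(s) city, qty: {(DEN, 25)}
Set union of the two operands is {(ATL, 33), (BOS, 29), (BOS, 39), (DEN, 25), (MIA, 6)}.
Keep only column(s) qty, city: {(25, DEN), (29, BOS), (33, ATL), (39, BOS), (6, MIA)}

{(25, DEN), (29, BOS), (33, ATL), (39, BOS), (6, MIA)}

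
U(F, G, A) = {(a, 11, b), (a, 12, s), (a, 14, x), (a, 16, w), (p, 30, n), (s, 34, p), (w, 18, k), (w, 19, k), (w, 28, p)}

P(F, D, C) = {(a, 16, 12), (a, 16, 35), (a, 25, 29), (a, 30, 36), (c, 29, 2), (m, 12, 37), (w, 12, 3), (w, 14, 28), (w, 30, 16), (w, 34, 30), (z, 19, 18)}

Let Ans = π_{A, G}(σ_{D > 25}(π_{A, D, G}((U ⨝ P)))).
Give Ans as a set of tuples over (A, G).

Joining U and P on F yields {(a, 11, b, 16, 12), (a, 11, b, 16, 35), (a, 11, b, 25, 29), (a, 11, b, 30, 36), (a, 12, s, 16, 12), (a, 12, s, 16, 35), (a, 12, s, 25, 29), (a, 12, s, 30, 36), (a, 14, x, 16, 12), (a, 14, x, 16, 35), (a, 14, x, 25, 29), (a, 14, x, 30, 36), (a, 16, w, 16, 12), (a, 16, w, 16, 35), (a, 16, w, 25, 29), (a, 16, w, 30, 36), (w, 18, k, 12, 3), (w, 18, k, 14, 28), (w, 18, k, 30, 16), (w, 18, k, 34, 30), (w, 19, k, 12, 3), (w, 19, k, 14, 28), (w, 19, k, 30, 16), (w, 19, k, 34, 30), (w, 28, p, 12, 3), (w, 28, p, 14, 28), (w, 28, p, 30, 16), (w, 28, p, 34, 30)}.
π_{A, D, G} gives {(b, 16, 11), (b, 25, 11), (b, 30, 11), (k, 12, 18), (k, 12, 19), (k, 14, 18), (k, 14, 19), (k, 30, 18), (k, 30, 19), (k, 34, 18), (k, 34, 19), (p, 12, 28), (p, 14, 28), (p, 30, 28), (p, 34, 28), (s, 16, 12), (s, 25, 12), (s, 30, 12), (w, 16, 16), (w, 25, 16), (w, 30, 16), (x, 16, 14), (x, 25, 14), (x, 30, 14)} (4 duplicate(s) eliminated).
Filtering on D > 25 leaves {(b, 30, 11), (k, 30, 18), (k, 30, 19), (k, 34, 18), (k, 34, 19), (p, 30, 28), (p, 34, 28), (s, 30, 12), (w, 30, 16), (x, 30, 14)}.
π_{A, G} gives {(b, 11), (k, 18), (k, 19), (p, 28), (s, 12), (w, 16), (x, 14)} (3 duplicate(s) eliminated).

{(b, 11), (k, 18), (k, 19), (p, 28), (s, 12), (w, 16), (x, 14)}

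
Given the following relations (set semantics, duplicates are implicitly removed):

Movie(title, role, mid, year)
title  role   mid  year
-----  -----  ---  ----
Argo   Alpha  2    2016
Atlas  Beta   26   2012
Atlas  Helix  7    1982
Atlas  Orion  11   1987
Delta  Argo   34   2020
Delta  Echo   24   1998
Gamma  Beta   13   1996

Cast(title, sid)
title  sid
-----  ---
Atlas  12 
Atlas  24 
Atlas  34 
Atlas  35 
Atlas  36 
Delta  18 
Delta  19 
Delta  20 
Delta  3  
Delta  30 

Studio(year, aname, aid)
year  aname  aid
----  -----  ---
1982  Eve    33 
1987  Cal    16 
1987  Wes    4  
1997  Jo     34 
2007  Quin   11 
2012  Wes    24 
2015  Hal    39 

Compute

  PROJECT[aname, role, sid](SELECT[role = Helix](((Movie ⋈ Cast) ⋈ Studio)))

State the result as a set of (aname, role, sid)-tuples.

{(Eve, Helix, 12), (Eve, Helix, 24), (Eve, Helix, 34), (Eve, Helix, 35), (Eve, Helix, 36)}

Joining Movie and Cast on title yields {(Atlas, Beta, 26, 2012, 12), (Atlas, Beta, 26, 2012, 24), (Atlas, Beta, 26, 2012, 34), (Atlas, Beta, 26, 2012, 35), (Atlas, Beta, 26, 2012, 36), (Atlas, Helix, 7, 1982, 12), (Atlas, Helix, 7, 1982, 24), (Atlas, Helix, 7, 1982, 34), (Atlas, Helix, 7, 1982, 35), (Atlas, Helix, 7, 1982, 36), (Atlas, Orion, 11, 1987, 12), (Atlas, Orion, 11, 1987, 24), (Atlas, Orion, 11, 1987, 34), (Atlas, Orion, 11, 1987, 35), (Atlas, Orion, 11, 1987, 36), (Delta, Argo, 34, 2020, 18), (Delta, Argo, 34, 2020, 19), (Delta, Argo, 34, 2020, 20), (Delta, Argo, 34, 2020, 3), (Delta, Argo, 34, 2020, 30), (Delta, Echo, 24, 1998, 18), (Delta, Echo, 24, 1998, 19), (Delta, Echo, 24, 1998, 20), (Delta, Echo, 24, 1998, 3), (Delta, Echo, 24, 1998, 30)}.
Joining (Movie ⋈ Cast) and Studio on year yields {(Atlas, Beta, 26, 2012, 12, Wes, 24), (Atlas, Beta, 26, 2012, 24, Wes, 24), (Atlas, Beta, 26, 2012, 34, Wes, 24), (Atlas, Beta, 26, 2012, 35, Wes, 24), (Atlas, Beta, 26, 2012, 36, Wes, 24), (Atlas, Helix, 7, 1982, 12, Eve, 33), (Atlas, Helix, 7, 1982, 24, Eve, 33), (Atlas, Helix, 7, 1982, 34, Eve, 33), (Atlas, Helix, 7, 1982, 35, Eve, 33), (Atlas, Helix, 7, 1982, 36, Eve, 33), (Atlas, Orion, 11, 1987, 12, Cal, 16), (Atlas, Orion, 11, 1987, 12, Wes, 4), (Atlas, Orion, 11, 1987, 24, Cal, 16), (Atlas, Orion, 11, 1987, 24, Wes, 4), (Atlas, Orion, 11, 1987, 34, Cal, 16), (Atlas, Orion, 11, 1987, 34, Wes, 4), (Atlas, Orion, 11, 1987, 35, Cal, 16), (Atlas, Orion, 11, 1987, 35, Wes, 4), (Atlas, Orion, 11, 1987, 36, Cal, 16), (Atlas, Orion, 11, 1987, 36, Wes, 4)}.
σ[role = Helix]: keep tuples satisfying role = Helix → {(Atlas, Helix, 7, 1982, 12, Eve, 33), (Atlas, Helix, 7, 1982, 24, Eve, 33), (Atlas, Helix, 7, 1982, 34, Eve, 33), (Atlas, Helix, 7, 1982, 35, Eve, 33), (Atlas, Helix, 7, 1982, 36, Eve, 33)}
Keep only column(s) aname, role, sid: {(Eve, Helix, 12), (Eve, Helix, 24), (Eve, Helix, 34), (Eve, Helix, 35), (Eve, Helix, 36)}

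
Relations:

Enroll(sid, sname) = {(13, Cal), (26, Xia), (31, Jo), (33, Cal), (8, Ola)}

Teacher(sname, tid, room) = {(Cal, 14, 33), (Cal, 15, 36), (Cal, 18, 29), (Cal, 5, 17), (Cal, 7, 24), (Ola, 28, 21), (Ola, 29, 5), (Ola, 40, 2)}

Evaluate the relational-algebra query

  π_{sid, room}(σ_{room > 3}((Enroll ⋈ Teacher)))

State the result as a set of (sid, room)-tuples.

{(13, 17), (13, 24), (13, 29), (13, 33), (13, 36), (33, 17), (33, 24), (33, 29), (33, 33), (33, 36), (8, 21), (8, 5)}

Natural join on sname: {(13, Cal, 14, 33), (13, Cal, 15, 36), (13, Cal, 18, 29), (13, Cal, 5, 17), (13, Cal, 7, 24), (33, Cal, 14, 33), (33, Cal, 15, 36), (33, Cal, 18, 29), (33, Cal, 5, 17), (33, Cal, 7, 24), (8, Ola, 28, 21), (8, Ola, 29, 5), (8, Ola, 40, 2)}
Selection room > 3: {(13, Cal, 14, 33), (13, Cal, 15, 36), (13, Cal, 18, 29), (13, Cal, 5, 17), (13, Cal, 7, 24), (33, Cal, 14, 33), (33, Cal, 15, 36), (33, Cal, 18, 29), (33, Cal, 5, 17), (33, Cal, 7, 24), (8, Ola, 28, 21), (8, Ola, 29, 5)}
Projecting to sid, room: {(13, 17), (13, 24), (13, 29), (13, 33), (13, 36), (33, 17), (33, 24), (33, 29), (33, 33), (33, 36), (8, 21), (8, 5)}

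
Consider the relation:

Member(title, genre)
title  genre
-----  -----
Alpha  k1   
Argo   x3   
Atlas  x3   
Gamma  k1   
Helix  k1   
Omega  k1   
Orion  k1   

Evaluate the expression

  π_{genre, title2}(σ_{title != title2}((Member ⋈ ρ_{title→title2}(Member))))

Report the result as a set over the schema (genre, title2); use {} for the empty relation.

ρ[title→title2]: schema becomes (title2, genre); tuples unchanged.
Joining Member and ρ_{title→title2}(Member) on genre yields {(Alpha, k1, Alpha), (Alpha, k1, Gamma), (Alpha, k1, Helix), (Alpha, k1, Omega), (Alpha, k1, Orion), (Argo, x3, Argo), (Argo, x3, Atlas), (Atlas, x3, Argo), (Atlas, x3, Atlas), (Gamma, k1, Alpha), (Gamma, k1, Gamma), (Gamma, k1, Helix), (Gamma, k1, Omega), (Gamma, k1, Orion), (Helix, k1, Alpha), (Helix, k1, Gamma), (Helix, k1, Helix), (Helix, k1, Omega), (Helix, k1, Orion), (Omega, k1, Alpha), (Omega, k1, Gamma), (Omega, k1, Helix), (Omega, k1, Omega), (Omega, k1, Orion), (Orion, k1, Alpha), (Orion, k1, Gamma), (Orion, k1, Helix), (Orion, k1, Omega), (Orion, k1, Orion)}.
Selection title != title2: {(Alpha, k1, Gamma), (Alpha, k1, Helix), (Alpha, k1, Omega), (Alpha, k1, Orion), (Argo, x3, Atlas), (Atlas, x3, Argo), (Gamma, k1, Alpha), (Gamma, k1, Helix), (Gamma, k1, Omega), (Gamma, k1, Orion), (Helix, k1, Alpha), (Helix, k1, Gamma), (Helix, k1, Omega), (Helix, k1, Orion), (Omega, k1, Alpha), (Omega, k1, Gamma), (Omega, k1, Helix), (Omega, k1, Orion), (Orion, k1, Alpha), (Orion, k1, Gamma), (Orion, k1, Helix), (Orion, k1, Omega)}
Projecting to genre, title2 (15 duplicate(s) eliminated): {(k1, Alpha), (k1, Gamma), (k1, Helix), (k1, Omega), (k1, Orion), (x3, Argo), (x3, Atlas)}

{(k1, Alpha), (k1, Gamma), (k1, Helix), (k1, Omega), (k1, Orion), (x3, Argo), (x3, Atlas)}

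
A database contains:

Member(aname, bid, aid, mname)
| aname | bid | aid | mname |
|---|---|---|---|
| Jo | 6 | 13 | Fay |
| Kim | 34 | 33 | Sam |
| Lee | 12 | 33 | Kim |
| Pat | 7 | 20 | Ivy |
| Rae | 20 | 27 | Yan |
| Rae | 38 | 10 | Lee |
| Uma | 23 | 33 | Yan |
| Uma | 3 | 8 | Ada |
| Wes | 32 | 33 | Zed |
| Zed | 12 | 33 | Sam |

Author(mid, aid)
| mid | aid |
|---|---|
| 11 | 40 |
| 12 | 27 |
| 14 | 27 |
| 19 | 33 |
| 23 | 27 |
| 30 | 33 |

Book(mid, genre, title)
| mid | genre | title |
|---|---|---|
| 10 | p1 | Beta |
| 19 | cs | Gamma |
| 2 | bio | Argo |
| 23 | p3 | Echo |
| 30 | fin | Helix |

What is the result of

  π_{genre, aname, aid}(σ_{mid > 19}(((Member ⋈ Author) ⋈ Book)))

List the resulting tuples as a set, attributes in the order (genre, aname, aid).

{(fin, Kim, 33), (fin, Lee, 33), (fin, Uma, 33), (fin, Wes, 33), (fin, Zed, 33), (p3, Rae, 27)}

Member ⋈ Author (natural join on aid): {(Kim, 34, 33, Sam, 19), (Kim, 34, 33, Sam, 30), (Lee, 12, 33, Kim, 19), (Lee, 12, 33, Kim, 30), (Rae, 20, 27, Yan, 12), (Rae, 20, 27, Yan, 14), (Rae, 20, 27, Yan, 23), (Uma, 23, 33, Yan, 19), (Uma, 23, 33, Yan, 30), (Wes, 32, 33, Zed, 19), (Wes, 32, 33, Zed, 30), (Zed, 12, 33, Sam, 19), (Zed, 12, 33, Sam, 30)}
(Member ⋈ Author) ⋈ Book (natural join on mid): {(Kim, 34, 33, Sam, 19, cs, Gamma), (Kim, 34, 33, Sam, 30, fin, Helix), (Lee, 12, 33, Kim, 19, cs, Gamma), (Lee, 12, 33, Kim, 30, fin, Helix), (Rae, 20, 27, Yan, 23, p3, Echo), (Uma, 23, 33, Yan, 19, cs, Gamma), (Uma, 23, 33, Yan, 30, fin, Helix), (Wes, 32, 33, Zed, 19, cs, Gamma), (Wes, 32, 33, Zed, 30, fin, Helix), (Zed, 12, 33, Sam, 19, cs, Gamma), (Zed, 12, 33, Sam, 30, fin, Helix)}
Selection mid > 19: {(Kim, 34, 33, Sam, 30, fin, Helix), (Lee, 12, 33, Kim, 30, fin, Helix), (Rae, 20, 27, Yan, 23, p3, Echo), (Uma, 23, 33, Yan, 30, fin, Helix), (Wes, 32, 33, Zed, 30, fin, Helix), (Zed, 12, 33, Sam, 30, fin, Helix)}
π[genre, aname, aid]: project onto (genre, aname, aid) → {(fin, Kim, 33), (fin, Lee, 33), (fin, Uma, 33), (fin, Wes, 33), (fin, Zed, 33), (p3, Rae, 27)}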